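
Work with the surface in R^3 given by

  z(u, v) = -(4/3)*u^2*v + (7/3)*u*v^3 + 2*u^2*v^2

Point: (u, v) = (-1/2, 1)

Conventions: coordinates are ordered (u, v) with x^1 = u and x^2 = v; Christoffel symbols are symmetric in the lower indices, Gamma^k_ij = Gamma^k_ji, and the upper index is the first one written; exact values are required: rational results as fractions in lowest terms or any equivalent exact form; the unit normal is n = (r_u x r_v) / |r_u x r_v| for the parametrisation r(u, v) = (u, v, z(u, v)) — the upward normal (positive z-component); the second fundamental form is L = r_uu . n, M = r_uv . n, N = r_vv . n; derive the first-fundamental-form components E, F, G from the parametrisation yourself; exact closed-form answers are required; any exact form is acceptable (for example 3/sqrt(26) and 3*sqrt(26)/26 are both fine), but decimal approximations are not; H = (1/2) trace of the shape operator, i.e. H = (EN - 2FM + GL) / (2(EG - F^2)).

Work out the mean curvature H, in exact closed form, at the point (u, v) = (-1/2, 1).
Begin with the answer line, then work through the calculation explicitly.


Answer: H = 3272*sqrt(17)/36125

z_u = 5/3, z_v = -17/6, z_uu = 4/3, z_uv = 13/3, z_vv = -6
E = 34/9, F = -85/18, G = 325/36; answer radicand W^2 = 425/36
unnormalised second-form numerators: l = 4/3, m = 13/3, n = -6; L = l/sqrt(425/36), and similarly M = m/sqrt(W^2), N = n/sqrt(W^2)
H = (E*n - 2*F*m + G*l) / (2*(EG - F^2)*sqrt(W^2)); E*n - 2*F*m + G*l = 818/27, EG - F^2 = 425/36, so H = (1636/1275)/sqrt(425/36)


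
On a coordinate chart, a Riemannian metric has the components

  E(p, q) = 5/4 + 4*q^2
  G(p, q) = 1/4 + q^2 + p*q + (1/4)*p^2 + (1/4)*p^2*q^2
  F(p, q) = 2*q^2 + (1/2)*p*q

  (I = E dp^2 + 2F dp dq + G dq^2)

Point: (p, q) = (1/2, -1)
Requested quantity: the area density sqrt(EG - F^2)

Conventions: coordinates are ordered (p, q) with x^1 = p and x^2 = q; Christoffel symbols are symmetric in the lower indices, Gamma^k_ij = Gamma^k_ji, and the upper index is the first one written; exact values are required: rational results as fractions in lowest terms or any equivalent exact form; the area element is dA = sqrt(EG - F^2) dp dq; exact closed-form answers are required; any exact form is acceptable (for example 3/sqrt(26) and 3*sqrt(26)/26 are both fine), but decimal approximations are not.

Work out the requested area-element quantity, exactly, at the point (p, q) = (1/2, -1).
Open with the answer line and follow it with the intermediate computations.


Answer: sqrt(EG - F^2) = 7*sqrt(2)/8

E = 21/4, F = 7/4, G = 7/8; EG - F^2 = 49/32


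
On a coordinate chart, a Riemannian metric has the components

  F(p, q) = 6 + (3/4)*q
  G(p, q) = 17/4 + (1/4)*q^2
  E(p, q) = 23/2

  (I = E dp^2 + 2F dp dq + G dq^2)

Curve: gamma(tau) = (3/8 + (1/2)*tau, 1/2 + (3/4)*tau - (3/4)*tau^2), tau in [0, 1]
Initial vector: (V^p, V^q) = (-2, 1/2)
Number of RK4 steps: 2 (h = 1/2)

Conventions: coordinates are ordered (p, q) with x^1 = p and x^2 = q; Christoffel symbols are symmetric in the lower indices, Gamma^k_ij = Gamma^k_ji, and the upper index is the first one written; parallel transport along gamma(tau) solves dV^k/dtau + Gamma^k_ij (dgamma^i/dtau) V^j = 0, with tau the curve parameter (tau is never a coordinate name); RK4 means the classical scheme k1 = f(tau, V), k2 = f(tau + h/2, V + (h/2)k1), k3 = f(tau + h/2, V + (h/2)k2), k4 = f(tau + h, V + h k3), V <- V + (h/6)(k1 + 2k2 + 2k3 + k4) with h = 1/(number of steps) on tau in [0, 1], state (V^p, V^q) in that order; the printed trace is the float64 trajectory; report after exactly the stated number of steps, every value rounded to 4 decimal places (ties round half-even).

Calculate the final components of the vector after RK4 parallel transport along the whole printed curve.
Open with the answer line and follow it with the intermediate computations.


Answer: V^p = -2.0000, V^q = 0.5000

gamma'(tau) = (1/2, 3/4 - (3/2)*tau); f(tau, V)^k = -Gamma^k_ij(gamma(tau)) gamma'^i(tau) V^j; h = 1/2; intermediate values shown to 6 dp
curve data and Christoffel symbols at the stage parameters:
  tau = 0.000000: gamma = (0.375000, 0.500000), gamma' = (0.500000, 0.750000); Gamma_ppp = 0.000000, Gamma_ppq = 0.000000, Gamma_pqq = 0.272251, Gamma_qpp = 0.000000, Gamma_qpq = 0.000000, Gamma_qqq = -0.373473
  tau = 0.250000: gamma = (0.500000, 0.640625), gamma' = (0.500000, 0.375000); Gamma_ppp = 0.000000, Gamma_ppq = 0.000000, Gamma_pqq = 0.276302, Gamma_qpp = 0.000000, Gamma_qpq = 0.000000, Gamma_qqq = -0.374584
  tau = 0.500000: gamma = (0.625000, 0.687500), gamma' = (0.500000, 0.000000); Gamma_ppp = 0.000000, Gamma_ppq = 0.000000, Gamma_pqq = 0.277135, Gamma_qpp = 0.000000, Gamma_qpq = 0.000000, Gamma_qqq = -0.374031
  tau = 0.750000: gamma = (0.750000, 0.640625), gamma' = (0.500000, -0.375000); Gamma_ppp = 0.000000, Gamma_ppq = 0.000000, Gamma_pqq = 0.276302, Gamma_qpp = 0.000000, Gamma_qpq = 0.000000, Gamma_qqq = -0.374584
  tau = 1.000000: gamma = (0.875000, 0.500000), gamma' = (0.500000, -0.750000); Gamma_ppp = 0.000000, Gamma_ppq = 0.000000, Gamma_pqq = 0.272251, Gamma_qpp = 0.000000, Gamma_qpq = 0.000000, Gamma_qqq = -0.373473
step 0: V^p = -2.0000, V^q = 0.5000
step 1: k1 = (-0.102094, 0.140052), k2 = (-0.055435, 0.075153), k3 = (-0.053753, 0.072874), k4 = (0.000000, 0.000000); V <- V + (h/6)(k1 + 2k2 + 2k3 + k4): V^p = -2.0267, V^q = 0.5363
step 2: k1 = (0.000000, 0.000000), k2 = (0.055572, -0.075339), k3 = (0.053621, -0.072694), k4 = (0.102093, -0.140051); V <- V + (h/6)(k1 + 2k2 + 2k3 + k4): V^p = -2.0000, V^q = 0.5000


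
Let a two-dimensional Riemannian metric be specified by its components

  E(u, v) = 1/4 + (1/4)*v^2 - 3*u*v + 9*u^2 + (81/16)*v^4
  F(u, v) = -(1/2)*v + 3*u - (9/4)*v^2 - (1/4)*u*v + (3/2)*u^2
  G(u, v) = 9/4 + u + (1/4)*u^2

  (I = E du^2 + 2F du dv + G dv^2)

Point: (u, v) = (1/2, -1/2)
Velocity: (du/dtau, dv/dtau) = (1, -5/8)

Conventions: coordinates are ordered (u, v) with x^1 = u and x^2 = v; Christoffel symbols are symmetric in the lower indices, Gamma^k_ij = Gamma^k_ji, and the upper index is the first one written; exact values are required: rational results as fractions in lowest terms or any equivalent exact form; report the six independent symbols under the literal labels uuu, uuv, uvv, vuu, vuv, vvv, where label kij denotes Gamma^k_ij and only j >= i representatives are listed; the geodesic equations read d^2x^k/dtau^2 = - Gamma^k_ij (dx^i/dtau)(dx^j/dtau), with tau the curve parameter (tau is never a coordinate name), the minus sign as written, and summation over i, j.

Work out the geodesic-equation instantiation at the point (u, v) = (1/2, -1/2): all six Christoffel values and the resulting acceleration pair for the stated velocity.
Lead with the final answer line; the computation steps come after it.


Answer: Gamma_uuu = 15448/30989, Gamma_uuv = -28820/30989, Gamma_uvv = 11520/30989, Gamma_vuu = 262481/123956, Gamma_vuv = 23538/30989, Gamma_vvv = -6656/30989; accelerations (d^2u/dtau^2, d^2v/dtau^2) = (-55973/30989, -134391/123956)

E = 929/256, F = 13/8, G = 45/16 at the point
E_u = 21/2, E_v = -137/32, F_u = 37/8, F_v = 13/8, G_u = 5/4, G_v = 0
EG - F^2 = 30989/4096;  g^inv = (4096/30989) * [[45/16, -13/8], [-13/8, 929/256]]
first-kind symbols [ij,l] = (1/2)(d_i g_jl + d_j g_il - d_l g_ij): [uu,u] = E_u/2 = 21/4, [uu,v] = F_u - E_v/2 = 433/64, [uv,u] = E_v/2 = -137/64, [uv,v] = G_u/2 = 5/8, [vv,u] = F_v - G_u/2 = 1, [vv,v] = G_v/2 = 0
Gamma^u_ij = (G*[ij,u] - F*[ij,v])/(EG - F^2), Gamma^v_ij = (E*[ij,v] - F*[ij,u])/(EG - F^2)
Gamma_uuu = 15448/30989, Gamma_uuv = -28820/30989, Gamma_uvv = 11520/30989, Gamma_vuu = 262481/123956, Gamma_vuv = 23538/30989, Gamma_vvv = -6656/30989
d^2u/dtau^2 = -(Gamma_uuu*(1)^2 + 2*Gamma_uuv*(1)*(-5/8) + Gamma_uvv*(-5/8)^2) = -55973/30989
d^2v/dtau^2 = -(Gamma_vuu*(1)^2 + 2*Gamma_vuv*(1)*(-5/8) + Gamma_vvv*(-5/8)^2) = -134391/123956


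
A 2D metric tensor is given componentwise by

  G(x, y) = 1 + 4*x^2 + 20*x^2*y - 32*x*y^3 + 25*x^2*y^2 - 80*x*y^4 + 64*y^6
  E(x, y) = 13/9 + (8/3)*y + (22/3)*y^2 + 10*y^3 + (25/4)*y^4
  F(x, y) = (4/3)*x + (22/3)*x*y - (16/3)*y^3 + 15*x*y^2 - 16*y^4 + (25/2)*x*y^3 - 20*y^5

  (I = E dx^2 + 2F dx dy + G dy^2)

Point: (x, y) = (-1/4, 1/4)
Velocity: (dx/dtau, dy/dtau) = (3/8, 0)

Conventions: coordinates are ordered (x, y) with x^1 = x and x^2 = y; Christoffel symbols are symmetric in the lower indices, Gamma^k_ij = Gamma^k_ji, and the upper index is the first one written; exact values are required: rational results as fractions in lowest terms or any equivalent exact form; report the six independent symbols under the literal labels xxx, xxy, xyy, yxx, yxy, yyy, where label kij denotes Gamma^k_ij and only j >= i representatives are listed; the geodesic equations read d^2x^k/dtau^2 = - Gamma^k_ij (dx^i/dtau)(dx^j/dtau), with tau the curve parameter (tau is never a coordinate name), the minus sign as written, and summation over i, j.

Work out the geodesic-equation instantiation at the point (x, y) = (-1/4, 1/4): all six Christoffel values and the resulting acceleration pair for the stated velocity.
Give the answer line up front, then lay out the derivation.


Answer: Gamma_xxx = 0, Gamma_xxy = 39624/33445, Gamma_xyy = -33528/33445, Gamma_yxx = 0, Gamma_yxy = -5616/6689, Gamma_yyy = 4752/6689; accelerations (d^2x/dtau^2, d^2y/dtau^2) = (0, 0)

E = 25345/9216, F = -635/512, G = 481/256 at the point
E_x = 0, E_y = 1651/192, F_x = 1651/384, F_y = -2567/384, G_x = -195/32, G_y = 165/32
EG - F^2 = 33445/9216;  g^inv = (9216/33445) * [[481/256, 635/512], [635/512, 25345/9216]]
first-kind symbols [ij,l] = (1/2)(d_i g_jl + d_j g_il - d_l g_ij): [xx,x] = E_x/2 = 0, [xx,y] = F_x - E_y/2 = 0, [xy,x] = E_y/2 = 1651/384, [xy,y] = G_x/2 = -195/64, [yy,x] = F_y - G_x/2 = -1397/384, [yy,y] = G_y/2 = 165/64
Gamma^x_ij = (G*[ij,x] - F*[ij,y])/(EG - F^2), Gamma^y_ij = (E*[ij,y] - F*[ij,x])/(EG - F^2)
Gamma_xxx = 0, Gamma_xxy = 39624/33445, Gamma_xyy = -33528/33445, Gamma_yxx = 0, Gamma_yxy = -5616/6689, Gamma_yyy = 4752/6689
d^2x/dtau^2 = -(Gamma_xxx*(3/8)^2 + 2*Gamma_xxy*(3/8)*(0) + Gamma_xyy*(0)^2) = 0
d^2y/dtau^2 = -(Gamma_yxx*(3/8)^2 + 2*Gamma_yxy*(3/8)*(0) + Gamma_yyy*(0)^2) = 0


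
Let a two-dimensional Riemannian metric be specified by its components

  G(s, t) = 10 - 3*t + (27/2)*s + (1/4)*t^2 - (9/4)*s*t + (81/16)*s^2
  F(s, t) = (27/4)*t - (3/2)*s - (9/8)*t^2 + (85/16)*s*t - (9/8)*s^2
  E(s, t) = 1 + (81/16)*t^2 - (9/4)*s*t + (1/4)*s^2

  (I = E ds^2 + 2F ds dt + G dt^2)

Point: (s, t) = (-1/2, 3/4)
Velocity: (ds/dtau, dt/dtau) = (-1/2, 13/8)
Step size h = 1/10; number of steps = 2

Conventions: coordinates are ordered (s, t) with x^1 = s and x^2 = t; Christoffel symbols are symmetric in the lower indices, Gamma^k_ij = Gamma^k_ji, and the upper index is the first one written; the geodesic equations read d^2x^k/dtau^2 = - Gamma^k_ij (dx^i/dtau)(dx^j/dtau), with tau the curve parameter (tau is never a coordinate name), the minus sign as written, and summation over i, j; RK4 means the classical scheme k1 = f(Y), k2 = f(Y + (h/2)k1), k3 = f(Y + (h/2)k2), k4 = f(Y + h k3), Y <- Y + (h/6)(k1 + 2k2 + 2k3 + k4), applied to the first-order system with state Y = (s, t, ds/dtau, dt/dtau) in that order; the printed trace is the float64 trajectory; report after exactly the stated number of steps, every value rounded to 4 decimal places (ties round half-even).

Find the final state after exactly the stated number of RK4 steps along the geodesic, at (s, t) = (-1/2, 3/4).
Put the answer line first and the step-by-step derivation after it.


Answer: s = -0.5740, t = 1.0917, ds/dtau = -0.2537, dt/dtau = 1.7693

f(Y) = (ds/dtau, dt/dtau, -Gamma^s_ij Y'^i Y'^j, -Gamma^t_ij Y'^i Y'^j) with the Gammas evaluated at the stage position; h = 0.100000; intermediate values shown to 6 dp
step 0: s = -0.5000, t = 0.7500, ds/dtau = -0.5000, dt/dtau = 1.6250
step 1:
  k1: at (s, t) = (-0.500000, 0.750000), (ds/dtau, dt/dtau) = (-0.500000, 1.625000); Gamma_sss = -0.138316, Gamma_sst = 0.622421, Gamma_stt = -0.138316, Gamma_tss = -0.107083, Gamma_tst = 0.481874, Gamma_ttt = -0.107083; k1 = (-0.500000, 1.625000, 1.411252, 1.092582)
  k2: at (s, t) = (-0.525000, 0.831250), (ds/dtau, dt/dtau) = (-0.429437, 1.679629); Gamma_sss = -0.141854, Gamma_sst = 0.638342, Gamma_stt = -0.141854, Gamma_tss = -0.093322, Gamma_tst = 0.419949, Gamma_ttt = -0.093322; k2 = (-0.429437, 1.679629, 1.347217, 0.886301)
  k3: at (s, t) = (-0.521472, 0.833981), (ds/dtau, dt/dtau) = (-0.432639, 1.669315); Gamma_sss = -0.141445, Gamma_sst = 0.636504, Gamma_stt = -0.141445, Gamma_tss = -0.093298, Gamma_tst = 0.419839, Gamma_ttt = -0.093298; k3 = (-0.432639, 1.669315, 1.340008, 0.883872)
  k4: at (s, t) = (-0.543264, 0.916932), (ds/dtau, dt/dtau) = (-0.365999, 1.713387); Gamma_sss = -0.142514, Gamma_sst = 0.641313, Gamma_stt = -0.142514, Gamma_tss = -0.080525, Gamma_tst = 0.362361, Gamma_ttt = -0.080525; k4 = (-0.365999, 1.713387, 1.241802, 0.701655)
  Y <- Y + (h/6)(k1 + 2k2 + 2k3 + k4): s = -0.5432, t = 0.9173, ds/dtau = -0.3662, dt/dtau = 1.7139
step 2:
  k1: at (s, t) = (-0.543169, 0.917271), (ds/dtau, dt/dtau) = (-0.366208, 1.713910); Gamma_sss = -0.142498, Gamma_sst = 0.641239, Gamma_stt = -0.142498, Gamma_tss = -0.080493, Gamma_tst = 0.362220, Gamma_ttt = -0.080493; k1 = (-0.366208, 1.713910, 1.242640, 0.701936)
  k2: at (s, t) = (-0.561480, 1.002967), (ds/dtau, dt/dtau) = (-0.304076, 1.749007); Gamma_sss = -0.141531, Gamma_sst = 0.636890, Gamma_stt = -0.141531, Gamma_tss = -0.068896, Gamma_tst = 0.310031, Gamma_ttt = -0.068896; k2 = (-0.304076, 1.749007, 1.123469, 0.546893)
  k3: at (s, t) = (-0.558373, 1.004722), (ds/dtau, dt/dtau) = (-0.310035, 1.741254); Gamma_sss = -0.141235, Gamma_sst = 0.635556, Gamma_stt = -0.141235, Gamma_tss = -0.069027, Gamma_tst = 0.310620, Gamma_ttt = -0.069027; k3 = (-0.310035, 1.741254, 1.128003, 0.551297)
  k4: at (s, t) = (-0.574173, 1.091397), (ds/dtau, dt/dtau) = (-0.253408, 1.769039); Gamma_sss = -0.138890, Gamma_sst = 0.625004, Gamma_stt = -0.138890, Gamma_tss = -0.058864, Gamma_tst = 0.264887, Gamma_ttt = -0.058864; k4 = (-0.253408, 1.769039, 1.003938, 0.425485)
  Y <- Y + (h/6)(k1 + 2k2 + 2k3 + k4): s = -0.5740, t = 1.0917, ds/dtau = -0.2537, dt/dtau = 1.7693


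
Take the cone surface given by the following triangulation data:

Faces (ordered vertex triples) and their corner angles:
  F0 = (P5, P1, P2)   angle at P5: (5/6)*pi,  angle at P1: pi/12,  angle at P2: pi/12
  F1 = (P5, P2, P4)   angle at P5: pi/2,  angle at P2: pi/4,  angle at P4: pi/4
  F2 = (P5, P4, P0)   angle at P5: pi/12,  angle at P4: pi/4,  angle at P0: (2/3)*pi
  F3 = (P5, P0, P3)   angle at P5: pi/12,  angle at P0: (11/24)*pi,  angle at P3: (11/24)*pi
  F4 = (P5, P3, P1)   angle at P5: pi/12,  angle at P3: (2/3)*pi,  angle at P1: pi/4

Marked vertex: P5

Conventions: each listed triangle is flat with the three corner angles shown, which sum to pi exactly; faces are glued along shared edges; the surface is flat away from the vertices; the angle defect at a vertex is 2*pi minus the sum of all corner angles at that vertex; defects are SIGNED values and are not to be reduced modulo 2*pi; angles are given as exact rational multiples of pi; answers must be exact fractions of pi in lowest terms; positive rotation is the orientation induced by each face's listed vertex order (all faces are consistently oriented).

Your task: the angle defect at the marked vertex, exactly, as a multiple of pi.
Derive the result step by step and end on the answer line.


Sum of corner angles at P5: (19/12)*pi
defect = 2*pi - (19/12)*pi

Answer: defect(P5) = (5/12)*pi


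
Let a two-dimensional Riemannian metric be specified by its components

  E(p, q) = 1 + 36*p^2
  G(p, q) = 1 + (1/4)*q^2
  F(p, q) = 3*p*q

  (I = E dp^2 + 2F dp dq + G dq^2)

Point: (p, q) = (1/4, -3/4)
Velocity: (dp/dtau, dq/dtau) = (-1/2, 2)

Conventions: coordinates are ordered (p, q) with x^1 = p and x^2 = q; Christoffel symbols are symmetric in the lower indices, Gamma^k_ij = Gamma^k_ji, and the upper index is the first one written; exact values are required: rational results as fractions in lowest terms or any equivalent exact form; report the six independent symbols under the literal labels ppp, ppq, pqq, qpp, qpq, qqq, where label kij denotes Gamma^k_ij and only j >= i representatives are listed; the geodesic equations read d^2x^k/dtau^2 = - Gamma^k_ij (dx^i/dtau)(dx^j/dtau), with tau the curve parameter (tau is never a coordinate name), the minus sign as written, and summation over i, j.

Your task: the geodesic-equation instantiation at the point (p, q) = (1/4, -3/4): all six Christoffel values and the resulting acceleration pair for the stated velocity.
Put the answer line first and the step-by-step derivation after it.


Answer: Gamma_ppp = 576/217, Gamma_ppq = 0, Gamma_pqq = 48/217, Gamma_qpp = -144/217, Gamma_qpq = 0, Gamma_qqq = -12/217; accelerations (d^2p/dtau^2, d^2q/dtau^2) = (-48/31, 12/31)

E = 13/4, F = -9/16, G = 73/64 at the point
E_p = 18, E_q = 0, F_p = -9/4, F_q = 3/4, G_p = 0, G_q = -3/8
EG - F^2 = 217/64;  g^inv = (64/217) * [[73/64, 9/16], [9/16, 13/4]]
first-kind symbols [ij,l] = (1/2)(d_i g_jl + d_j g_il - d_l g_ij): [pp,p] = E_p/2 = 9, [pp,q] = F_p - E_q/2 = -9/4, [pq,p] = E_q/2 = 0, [pq,q] = G_p/2 = 0, [qq,p] = F_q - G_p/2 = 3/4, [qq,q] = G_q/2 = -3/16
Gamma^p_ij = (G*[ij,p] - F*[ij,q])/(EG - F^2), Gamma^q_ij = (E*[ij,q] - F*[ij,p])/(EG - F^2)
Gamma_ppp = 576/217, Gamma_ppq = 0, Gamma_pqq = 48/217, Gamma_qpp = -144/217, Gamma_qpq = 0, Gamma_qqq = -12/217
d^2p/dtau^2 = -(Gamma_ppp*(-1/2)^2 + 2*Gamma_ppq*(-1/2)*(2) + Gamma_pqq*(2)^2) = -48/31
d^2q/dtau^2 = -(Gamma_qpp*(-1/2)^2 + 2*Gamma_qpq*(-1/2)*(2) + Gamma_qqq*(2)^2) = 12/31


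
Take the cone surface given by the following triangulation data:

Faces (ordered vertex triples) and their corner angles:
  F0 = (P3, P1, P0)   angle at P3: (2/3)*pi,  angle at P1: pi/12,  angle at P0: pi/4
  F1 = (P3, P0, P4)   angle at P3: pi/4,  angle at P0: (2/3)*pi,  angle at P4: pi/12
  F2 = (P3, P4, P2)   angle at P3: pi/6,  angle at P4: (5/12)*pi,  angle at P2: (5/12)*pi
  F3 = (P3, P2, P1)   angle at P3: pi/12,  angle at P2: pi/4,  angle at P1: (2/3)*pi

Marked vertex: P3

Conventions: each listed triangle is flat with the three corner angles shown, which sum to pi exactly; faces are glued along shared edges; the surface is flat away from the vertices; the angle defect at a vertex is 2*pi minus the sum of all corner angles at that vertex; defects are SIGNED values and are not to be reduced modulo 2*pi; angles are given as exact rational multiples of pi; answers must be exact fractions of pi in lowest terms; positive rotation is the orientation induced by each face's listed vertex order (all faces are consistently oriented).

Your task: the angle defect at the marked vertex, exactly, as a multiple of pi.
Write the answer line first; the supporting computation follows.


Answer: defect(P3) = (5/6)*pi

Sum of corner angles at P3: (7/6)*pi
defect = 2*pi - (7/6)*pi


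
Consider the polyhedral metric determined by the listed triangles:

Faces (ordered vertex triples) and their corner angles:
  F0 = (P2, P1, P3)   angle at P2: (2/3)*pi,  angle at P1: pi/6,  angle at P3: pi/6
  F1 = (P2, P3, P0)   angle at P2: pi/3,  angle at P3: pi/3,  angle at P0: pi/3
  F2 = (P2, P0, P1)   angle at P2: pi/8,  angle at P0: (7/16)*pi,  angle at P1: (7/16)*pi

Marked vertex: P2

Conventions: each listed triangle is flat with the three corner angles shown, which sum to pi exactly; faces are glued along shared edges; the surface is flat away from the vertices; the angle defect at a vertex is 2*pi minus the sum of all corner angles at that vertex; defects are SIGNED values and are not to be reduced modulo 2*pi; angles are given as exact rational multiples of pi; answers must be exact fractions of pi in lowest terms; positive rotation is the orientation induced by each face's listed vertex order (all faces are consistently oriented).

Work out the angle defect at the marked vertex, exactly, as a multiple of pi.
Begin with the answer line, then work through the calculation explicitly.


Answer: defect(P2) = (7/8)*pi

Sum of corner angles at P2: (9/8)*pi
defect = 2*pi - (9/8)*pi


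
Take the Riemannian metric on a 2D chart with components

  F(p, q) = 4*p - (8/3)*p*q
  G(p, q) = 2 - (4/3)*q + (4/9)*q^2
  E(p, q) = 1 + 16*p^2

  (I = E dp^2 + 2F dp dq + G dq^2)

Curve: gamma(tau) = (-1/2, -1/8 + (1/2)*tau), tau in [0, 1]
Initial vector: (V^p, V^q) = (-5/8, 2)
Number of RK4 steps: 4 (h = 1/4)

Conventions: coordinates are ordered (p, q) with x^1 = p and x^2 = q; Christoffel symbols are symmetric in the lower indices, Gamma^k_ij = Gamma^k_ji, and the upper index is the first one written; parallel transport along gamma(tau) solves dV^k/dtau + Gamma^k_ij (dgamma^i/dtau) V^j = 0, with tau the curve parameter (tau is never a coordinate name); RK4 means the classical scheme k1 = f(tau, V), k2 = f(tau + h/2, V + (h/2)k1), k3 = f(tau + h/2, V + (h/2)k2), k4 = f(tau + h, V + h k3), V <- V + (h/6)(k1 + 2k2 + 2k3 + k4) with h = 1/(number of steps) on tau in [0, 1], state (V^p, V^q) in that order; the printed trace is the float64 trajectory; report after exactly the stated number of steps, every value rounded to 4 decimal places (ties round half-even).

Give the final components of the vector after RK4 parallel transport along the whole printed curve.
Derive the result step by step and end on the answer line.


gamma'(tau) = (0, 1/2); f(tau, V)^k = -Gamma^k_ij(gamma(tau)) gamma'^i(tau) V^j; h = 1/4; intermediate values shown to 6 dp
curve data and Christoffel symbols at the stage parameters:
  tau = 0.000000: gamma = (-0.500000, -0.125000), gamma' = (0.000000, 0.500000); Gamma_ppp = -1.295838, Gamma_ppq = 0.000000, Gamma_pqq = 0.215973, Gamma_qpp = 0.701912, Gamma_qpq = 0.000000, Gamma_qqq = -0.116985
  tau = 0.125000: gamma = (-0.500000, -0.062500), gamma' = (0.000000, 0.500000); Gamma_ppp = -1.314693, Gamma_ppq = 0.000000, Gamma_pqq = 0.219116, Gamma_qpp = 0.684736, Gamma_qpq = 0.000000, Gamma_qqq = -0.114123
  tau = 0.250000: gamma = (-0.500000, 0.000000), gamma' = (0.000000, 0.500000); Gamma_ppp = -1.333333, Gamma_ppq = 0.000000, Gamma_pqq = 0.222222, Gamma_qpp = 0.666667, Gamma_qpq = 0.000000, Gamma_qqq = -0.111111
  tau = 0.375000: gamma = (-0.500000, 0.062500), gamma' = (0.000000, 0.500000); Gamma_ppp = -1.351716, Gamma_ppq = 0.000000, Gamma_pqq = 0.225286, Gamma_qpp = 0.647697, Gamma_qpq = 0.000000, Gamma_qqq = -0.107950
  tau = 0.500000: gamma = (-0.500000, 0.125000), gamma' = (0.000000, 0.500000); Gamma_ppp = -1.369798, Gamma_ppq = 0.000000, Gamma_pqq = 0.228300, Gamma_qpp = 0.627824, Gamma_qpq = 0.000000, Gamma_qqq = -0.104637
  tau = 0.625000: gamma = (-0.500000, 0.187500), gamma' = (0.000000, 0.500000); Gamma_ppp = -1.387534, Gamma_ppq = 0.000000, Gamma_pqq = 0.231256, Gamma_qpp = 0.607046, Gamma_qpq = 0.000000, Gamma_qqq = -0.101174
  tau = 0.750000: gamma = (-0.500000, 0.250000), gamma' = (0.000000, 0.500000); Gamma_ppp = -1.404878, Gamma_ppq = 0.000000, Gamma_pqq = 0.234146, Gamma_qpp = 0.585366, Gamma_qpq = 0.000000, Gamma_qqq = -0.097561
  tau = 0.875000: gamma = (-0.500000, 0.312500), gamma' = (0.000000, 0.500000); Gamma_ppp = -1.421783, Gamma_ppq = 0.000000, Gamma_pqq = 0.236964, Gamma_qpp = 0.562789, Gamma_qpq = 0.000000, Gamma_qqq = -0.093798
  tau = 1.000000: gamma = (-0.500000, 0.375000), gamma' = (0.000000, 0.500000); Gamma_ppp = -1.438202, Gamma_ppq = 0.000000, Gamma_pqq = 0.239700, Gamma_qpp = 0.539326, Gamma_qpq = 0.000000, Gamma_qqq = -0.089888
step 0: V^p = -0.6250, V^q = 2.0000
step 1: k1 = (-0.215973, 0.116985), k2 = (-0.220718, 0.114957), k3 = (-0.220690, 0.114943), k4 = (-0.225415, 0.112708); V <- V + (h/6)(k1 + 2k2 + 2k3 + k4): V^p = -0.6802, V^q = 2.0287
step 2: k1 = (-0.225414, 0.112707), k2 = (-0.230109, 0.110261), k3 = (-0.230075, 0.110244), k4 = (-0.234725, 0.107582); V <- V + (h/6)(k1 + 2k2 + 2k3 + k4): V^p = -0.7377, V^q = 2.0563
step 3: k1 = (-0.234724, 0.107582), k2 = (-0.239318, 0.104702), k3 = (-0.239277, 0.104684), k4 = (-0.243799, 0.101583); V <- V + (h/6)(k1 + 2k2 + 2k3 + k4): V^p = -0.7975, V^q = 2.0824
step 4: k1 = (-0.243799, 0.101583), k2 = (-0.248237, 0.098260), k3 = (-0.248188, 0.098241), k4 = (-0.252525, 0.094697); V <- V + (h/6)(k1 + 2k2 + 2k3 + k4): V^p = -0.8596, V^q = 2.1070

Answer: V^p = -0.8596, V^q = 2.1070


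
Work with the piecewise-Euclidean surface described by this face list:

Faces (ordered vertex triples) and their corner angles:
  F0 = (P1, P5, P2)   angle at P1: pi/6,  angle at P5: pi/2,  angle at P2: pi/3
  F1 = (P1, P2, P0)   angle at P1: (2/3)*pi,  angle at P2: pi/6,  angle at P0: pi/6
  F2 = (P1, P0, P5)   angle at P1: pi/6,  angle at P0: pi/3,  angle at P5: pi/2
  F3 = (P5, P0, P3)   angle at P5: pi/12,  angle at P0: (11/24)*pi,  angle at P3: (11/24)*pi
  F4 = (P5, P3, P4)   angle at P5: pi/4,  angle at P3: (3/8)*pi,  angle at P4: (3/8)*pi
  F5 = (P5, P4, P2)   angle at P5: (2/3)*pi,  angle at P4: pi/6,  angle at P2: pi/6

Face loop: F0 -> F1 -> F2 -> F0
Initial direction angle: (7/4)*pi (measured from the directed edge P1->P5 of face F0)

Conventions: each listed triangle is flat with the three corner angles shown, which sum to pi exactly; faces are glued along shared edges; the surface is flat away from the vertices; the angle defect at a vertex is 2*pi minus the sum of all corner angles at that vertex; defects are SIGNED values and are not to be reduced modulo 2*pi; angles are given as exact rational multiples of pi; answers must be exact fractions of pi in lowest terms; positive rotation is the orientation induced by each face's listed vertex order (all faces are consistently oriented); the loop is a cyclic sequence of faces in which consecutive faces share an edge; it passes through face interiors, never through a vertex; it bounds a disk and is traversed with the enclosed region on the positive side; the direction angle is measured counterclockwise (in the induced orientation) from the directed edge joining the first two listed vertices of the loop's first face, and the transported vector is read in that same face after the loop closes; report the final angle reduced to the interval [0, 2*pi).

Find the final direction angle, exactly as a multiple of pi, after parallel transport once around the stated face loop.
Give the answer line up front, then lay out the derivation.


Answer: final direction angle = (3/4)*pi

enclosed vertex P1: corner angles sum to pi, defect = 2*pi - pi = pi
holonomy = initial angle + sum of enclosed defects (mod 2*pi), positive in the induced orientation
final angle = (7/4)*pi + pi = (3/4)*pi (mod 2*pi)


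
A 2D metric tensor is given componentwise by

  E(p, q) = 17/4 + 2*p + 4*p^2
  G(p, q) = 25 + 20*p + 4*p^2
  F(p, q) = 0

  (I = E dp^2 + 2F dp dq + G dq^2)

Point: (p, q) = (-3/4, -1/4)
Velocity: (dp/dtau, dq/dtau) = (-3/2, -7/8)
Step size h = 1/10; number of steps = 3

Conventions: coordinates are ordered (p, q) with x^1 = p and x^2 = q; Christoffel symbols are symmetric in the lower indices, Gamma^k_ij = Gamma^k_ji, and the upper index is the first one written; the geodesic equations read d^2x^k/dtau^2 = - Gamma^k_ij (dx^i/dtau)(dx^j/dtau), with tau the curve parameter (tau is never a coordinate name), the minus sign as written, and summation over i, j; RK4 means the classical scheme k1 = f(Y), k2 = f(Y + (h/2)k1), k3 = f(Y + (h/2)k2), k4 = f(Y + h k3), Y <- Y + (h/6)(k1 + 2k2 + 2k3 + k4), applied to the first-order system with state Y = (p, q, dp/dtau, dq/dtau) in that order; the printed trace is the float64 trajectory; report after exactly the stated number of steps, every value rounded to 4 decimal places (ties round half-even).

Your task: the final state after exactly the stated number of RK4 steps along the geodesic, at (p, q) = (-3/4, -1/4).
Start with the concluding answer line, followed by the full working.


Answer: p = -1.1109, q = -0.5871, dp/dtau = -0.9082, dq/dtau = -1.3886

f(Y) = (dp/dtau, dq/dtau, -Gamma^p_ij Y'^i Y'^j, -Gamma^q_ij Y'^i Y'^j) with the Gammas evaluated at the stage position; h = 0.100000; intermediate values shown to 6 dp
step 0: p = -0.7500, q = -0.2500, dp/dtau = -1.5000, dq/dtau = -0.8750
step 1:
  k1: at (p, q) = (-0.750000, -0.250000), (dp/dtau, dq/dtau) = (-1.500000, -0.875000); Gamma_ppp = -0.400000, Gamma_ppq = 0.000000, Gamma_pqq = -1.400000, Gamma_qpp = 0.000000, Gamma_qpq = 0.571429, Gamma_qqq = 0.000000; k1 = (-1.500000, -0.875000, 1.971875, -1.500000)
  k2: at (p, q) = (-0.825000, -0.293750), (dp/dtau, dq/dtau) = (-1.401406, -0.950000); Gamma_ppp = -0.432128, Gamma_ppq = 0.000000, Gamma_pqq = -1.258807, Gamma_qpp = 0.000000, Gamma_qpq = 0.597015, Gamma_qqq = 0.000000; k2 = (-1.401406, -0.950000, 1.984746, -1.589655)
  k3: at (p, q) = (-0.820070, -0.297500), (dp/dtau, dq/dtau) = (-1.400763, -0.954483); Gamma_ppp = -0.430248, Gamma_ppq = 0.000000, Gamma_pqq = -1.267890, Gamma_qpp = 0.000000, Gamma_qpq = 0.595263, Gamma_qqq = 0.000000; k3 = (-1.400763, -0.954483, 1.999301, -1.591738)
  k4: at (p, q) = (-0.890076, -0.345448), (dp/dtau, dq/dtau) = (-1.300070, -1.034174); Gamma_ppp = -0.454052, Gamma_ppq = 0.000000, Gamma_pqq = -1.142035, Gamma_qpp = 0.000000, Gamma_qpq = 0.621147, Gamma_qqq = 0.000000; k4 = (-1.300070, -1.034174, 1.988854, -1.670263)
  Y <- Y + (h/6)(k1 + 2k2 + 2k3 + k4): p = -0.8901, q = -0.3453, dp/dtau = -1.3012, dq/dtau = -1.0339
step 2:
  k1: at (p, q) = (-0.890073, -0.345302), (dp/dtau, dq/dtau) = (-1.301186, -1.033884); Gamma_ppp = -0.454051, Gamma_ppq = 0.000000, Gamma_pqq = -1.142040, Gamma_qpp = 0.000000, Gamma_qpq = 0.621146, Gamma_qqq = 0.000000; k1 = (-1.301186, -1.033884, 1.989493, -1.671226)
  k2: at (p, q) = (-0.955133, -0.396997), (dp/dtau, dq/dtau) = (-1.201712, -1.117445); Gamma_ppp = -0.470964, Gamma_ppq = 0.000000, Gamma_pqq = -1.031829, Gamma_qpp = 0.000000, Gamma_qpq = 0.647305, Gamma_qqq = 0.000000; k2 = (-1.201712, -1.117445, 1.968553, -1.738463)
  k3: at (p, q) = (-0.950159, -0.401175), (dp/dtau, dq/dtau) = (-1.202759, -1.120807); Gamma_ppp = -0.469835, Gamma_ppq = 0.000000, Gamma_pqq = -1.040006, Gamma_qpp = 0.000000, Gamma_qpq = 0.645227, Gamma_qqq = 0.000000; k3 = (-1.202759, -1.120807, 1.986142, -1.739612)
  k4: at (p, q) = (-1.010349, -0.457383), (dp/dtau, dq/dtau) = (-1.102572, -1.207845); Gamma_ppp = -0.481804, Gamma_ppq = 0.000000, Gamma_pqq = -0.943933, Gamma_qpp = 0.000000, Gamma_qpq = 0.671298, Gamma_qqq = 0.000000; k4 = (-1.102572, -1.207845, 1.962807, -1.787985)
  Y <- Y + (h/6)(k1 + 2k2 + 2k3 + k4): p = -1.0103, q = -0.4573, dp/dtau = -1.1035, dq/dtau = -1.2075
step 3:
  k1: at (p, q) = (-1.010285, -0.457273), (dp/dtau, dq/dtau) = (-1.103491, -1.207473); Gamma_ppp = -0.481793, Gamma_ppq = 0.000000, Gamma_pqq = -0.944033, Gamma_qpp = 0.000000, Gamma_qpq = 0.671269, Gamma_qqq = 0.000000; k1 = (-1.103491, -1.207473, 1.963068, -1.788848)
  k2: at (p, q) = (-1.065460, -0.517647), (dp/dtau, dq/dtau) = (-1.005338, -1.296916); Gamma_ppp = -0.489773, Gamma_ppq = 0.000000, Gamma_pqq = -0.861599, Gamma_qpp = 0.000000, Gamma_qpq = 0.697087, Gamma_qqq = 0.000000; k2 = (-1.005338, -1.296916, 1.944217, -1.817779)
  k3: at (p, q) = (-1.060552, -0.522119), (dp/dtau, dq/dtau) = (-1.006281, -1.298362); Gamma_ppp = -0.489170, Gamma_ppq = 0.000000, Gamma_pqq = -0.868710, Gamma_qpp = 0.000000, Gamma_qpq = 0.694711, Gamma_qqq = 0.000000; k3 = (-1.006281, -1.298362, 1.959758, -1.815303)
  k4: at (p, q) = (-1.110913, -0.587109), (dp/dtau, dq/dtau) = (-0.907516, -1.389004); Gamma_ppp = -0.494445, Gamma_ppq = 0.000000, Gamma_pqq = -0.797789, Gamma_qpp = 0.000000, Gamma_qpq = 0.719897, Gamma_qqq = 0.000000; k4 = (-0.907516, -1.389004, 1.946416, -1.814923)
  Y <- Y + (h/6)(k1 + 2k2 + 2k3 + k4): p = -1.1109, q = -0.5871, dp/dtau = -0.9082, dq/dtau = -1.3886


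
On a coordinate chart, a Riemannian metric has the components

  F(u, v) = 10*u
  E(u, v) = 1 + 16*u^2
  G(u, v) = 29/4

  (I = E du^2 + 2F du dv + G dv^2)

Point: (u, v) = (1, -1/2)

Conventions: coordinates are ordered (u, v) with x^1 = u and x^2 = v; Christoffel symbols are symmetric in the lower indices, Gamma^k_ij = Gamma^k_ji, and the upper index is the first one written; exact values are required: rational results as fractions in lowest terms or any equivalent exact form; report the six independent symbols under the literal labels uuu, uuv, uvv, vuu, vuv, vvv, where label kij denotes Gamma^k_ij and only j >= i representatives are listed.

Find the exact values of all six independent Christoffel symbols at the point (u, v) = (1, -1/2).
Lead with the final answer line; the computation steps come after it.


Answer: Gamma_uuu = 64/93, Gamma_uuv = 0, Gamma_uvv = 0, Gamma_vuu = 40/93, Gamma_vuv = 0, Gamma_vvv = 0

E = 17, F = 10, G = 29/4 at the point
E_u = 32, E_v = 0, F_u = 10, F_v = 0, G_u = 0, G_v = 0
EG - F^2 = 93/4;  g^inv = (4/93) * [[29/4, -10], [-10, 17]]
first-kind symbols [ij,l] = (1/2)(d_i g_jl + d_j g_il - d_l g_ij): [uu,u] = E_u/2 = 16, [uu,v] = F_u - E_v/2 = 10, [uv,u] = E_v/2 = 0, [uv,v] = G_u/2 = 0, [vv,u] = F_v - G_u/2 = 0, [vv,v] = G_v/2 = 0
Gamma^u_ij = (G*[ij,u] - F*[ij,v])/(EG - F^2), Gamma^v_ij = (E*[ij,v] - F*[ij,u])/(EG - F^2)


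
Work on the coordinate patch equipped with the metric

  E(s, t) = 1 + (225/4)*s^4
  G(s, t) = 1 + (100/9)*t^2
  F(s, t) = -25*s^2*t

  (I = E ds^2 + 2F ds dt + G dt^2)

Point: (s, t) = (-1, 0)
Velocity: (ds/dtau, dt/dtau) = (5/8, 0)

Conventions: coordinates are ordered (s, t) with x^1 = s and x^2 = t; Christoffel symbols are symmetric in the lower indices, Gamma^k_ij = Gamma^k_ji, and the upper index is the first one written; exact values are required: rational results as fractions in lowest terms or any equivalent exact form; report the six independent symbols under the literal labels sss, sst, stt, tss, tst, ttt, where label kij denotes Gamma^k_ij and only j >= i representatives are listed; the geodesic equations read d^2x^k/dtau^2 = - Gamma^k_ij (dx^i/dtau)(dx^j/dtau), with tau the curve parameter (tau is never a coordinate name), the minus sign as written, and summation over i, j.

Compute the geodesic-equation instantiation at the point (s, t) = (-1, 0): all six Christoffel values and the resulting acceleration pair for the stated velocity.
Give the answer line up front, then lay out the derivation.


Answer: Gamma_sss = -450/229, Gamma_sst = 0, Gamma_stt = -100/229, Gamma_tss = 0, Gamma_tst = 0, Gamma_ttt = 0; accelerations (d^2s/dtau^2, d^2t/dtau^2) = (5625/7328, 0)

E = 229/4, F = 0, G = 1 at the point
E_s = -225, E_t = 0, F_s = 0, F_t = -25, G_s = 0, G_t = 0
EG - F^2 = 229/4;  g^inv = (4/229) * [[1, 0], [0, 229/4]]
first-kind symbols [ij,l] = (1/2)(d_i g_jl + d_j g_il - d_l g_ij): [ss,s] = E_s/2 = -225/2, [ss,t] = F_s - E_t/2 = 0, [st,s] = E_t/2 = 0, [st,t] = G_s/2 = 0, [tt,s] = F_t - G_s/2 = -25, [tt,t] = G_t/2 = 0
Gamma^s_ij = (G*[ij,s] - F*[ij,t])/(EG - F^2), Gamma^t_ij = (E*[ij,t] - F*[ij,s])/(EG - F^2)
Gamma_sss = -450/229, Gamma_sst = 0, Gamma_stt = -100/229, Gamma_tss = 0, Gamma_tst = 0, Gamma_ttt = 0
d^2s/dtau^2 = -(Gamma_sss*(5/8)^2 + 2*Gamma_sst*(5/8)*(0) + Gamma_stt*(0)^2) = 5625/7328
d^2t/dtau^2 = -(Gamma_tss*(5/8)^2 + 2*Gamma_tst*(5/8)*(0) + Gamma_ttt*(0)^2) = 0


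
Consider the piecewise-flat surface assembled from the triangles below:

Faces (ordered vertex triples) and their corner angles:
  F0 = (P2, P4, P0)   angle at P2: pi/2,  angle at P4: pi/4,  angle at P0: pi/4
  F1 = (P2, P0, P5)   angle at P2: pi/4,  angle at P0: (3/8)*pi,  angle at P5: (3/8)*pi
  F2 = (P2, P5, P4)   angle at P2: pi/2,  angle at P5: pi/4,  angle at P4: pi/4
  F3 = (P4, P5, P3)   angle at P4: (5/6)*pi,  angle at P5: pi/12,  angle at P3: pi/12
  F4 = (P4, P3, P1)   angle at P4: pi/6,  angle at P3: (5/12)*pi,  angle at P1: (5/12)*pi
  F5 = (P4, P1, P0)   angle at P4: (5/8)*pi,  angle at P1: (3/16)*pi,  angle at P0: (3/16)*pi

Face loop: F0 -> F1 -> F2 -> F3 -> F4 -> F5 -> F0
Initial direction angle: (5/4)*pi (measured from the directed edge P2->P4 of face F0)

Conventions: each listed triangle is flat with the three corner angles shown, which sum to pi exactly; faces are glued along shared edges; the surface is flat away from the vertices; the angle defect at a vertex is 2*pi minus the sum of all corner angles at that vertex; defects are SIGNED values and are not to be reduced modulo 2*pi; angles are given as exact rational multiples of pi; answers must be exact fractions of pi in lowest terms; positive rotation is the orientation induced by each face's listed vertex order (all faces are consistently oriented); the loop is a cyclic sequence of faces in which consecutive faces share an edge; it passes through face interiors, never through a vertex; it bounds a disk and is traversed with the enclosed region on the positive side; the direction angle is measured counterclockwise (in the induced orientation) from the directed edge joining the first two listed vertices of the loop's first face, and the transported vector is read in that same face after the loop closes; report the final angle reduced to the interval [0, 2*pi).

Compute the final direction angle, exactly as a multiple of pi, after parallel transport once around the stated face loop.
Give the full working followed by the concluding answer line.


enclosed vertex P2: corner angles sum to (5/4)*pi, defect = 2*pi - (5/4)*pi = (3/4)*pi
enclosed vertex P4: corner angles sum to (17/8)*pi, defect = 2*pi - (17/8)*pi = -pi/8
final direction = starting direction + enclosed defect total, reduced mod 2*pi (induced orientation)
final angle = (5/4)*pi + (5/8)*pi = (15/8)*pi (mod 2*pi)

Answer: final direction angle = (15/8)*pi


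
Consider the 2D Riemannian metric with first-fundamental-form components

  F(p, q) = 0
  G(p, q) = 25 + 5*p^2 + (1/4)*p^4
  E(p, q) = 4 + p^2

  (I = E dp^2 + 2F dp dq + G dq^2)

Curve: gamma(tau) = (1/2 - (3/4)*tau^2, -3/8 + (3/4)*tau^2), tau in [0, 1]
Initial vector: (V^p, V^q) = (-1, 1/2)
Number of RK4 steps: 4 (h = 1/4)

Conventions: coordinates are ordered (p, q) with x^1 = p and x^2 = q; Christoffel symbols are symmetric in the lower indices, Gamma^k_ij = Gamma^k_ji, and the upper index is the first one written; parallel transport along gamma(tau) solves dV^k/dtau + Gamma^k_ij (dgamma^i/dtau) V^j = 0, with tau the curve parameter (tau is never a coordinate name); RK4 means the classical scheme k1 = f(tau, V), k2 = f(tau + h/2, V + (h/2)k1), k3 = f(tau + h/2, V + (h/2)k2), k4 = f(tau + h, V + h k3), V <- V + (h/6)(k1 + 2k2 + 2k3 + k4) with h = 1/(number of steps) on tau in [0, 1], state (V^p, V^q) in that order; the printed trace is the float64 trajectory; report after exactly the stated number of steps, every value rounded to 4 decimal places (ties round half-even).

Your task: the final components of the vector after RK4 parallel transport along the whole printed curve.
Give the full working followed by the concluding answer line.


gamma'(tau) = (-(3/2)*tau, (3/2)*tau); f(tau, V)^k = -Gamma^k_ij(gamma(tau)) gamma'^i(tau) V^j; h = 1/4; intermediate values shown to 6 dp
curve data and Christoffel symbols at the stage parameters:
  tau = 0.000000: gamma = (0.500000, -0.375000), gamma' = (0.000000, 0.000000); Gamma_ppp = 0.117647, Gamma_ppq = 0.000000, Gamma_pqq = -0.602941, Gamma_qpp = 0.000000, Gamma_qpq = 0.097561, Gamma_qqq = 0.000000
  tau = 0.125000: gamma = (0.488281, -0.363281), gamma' = (-0.187500, 0.187500); Gamma_ppp = 0.115204, Gamma_ppq = 0.000000, Gamma_pqq = -0.589752, Gamma_qpp = 0.000000, Gamma_qpq = 0.095382, Gamma_qqq = 0.000000
  tau = 0.250000: gamma = (0.453125, -0.328125), gamma' = (-0.375000, 0.375000); Gamma_ppp = 0.107750, Gamma_ppq = 0.000000, Gamma_pqq = -0.549814, Gamma_qpp = 0.000000, Gamma_qpq = 0.088802, Gamma_qqq = 0.000000
  tau = 0.375000: gamma = (0.394531, -0.269531), gamma' = (-0.562500, 0.562500); Gamma_ppp = 0.094938, Gamma_ppq = 0.000000, Gamma_pqq = -0.482081, Gamma_qpp = 0.000000, Gamma_qpq = 0.077697, Gamma_qqq = 0.000000
  tau = 0.500000: gamma = (0.312500, -0.187500), gamma' = (-0.750000, 0.750000); Gamma_ppp = 0.076263, Gamma_ppq = 0.000000, Gamma_pqq = -0.385039, Gamma_qpp = 0.000000, Gamma_qpq = 0.061896, Gamma_qqq = 0.000000
  tau = 0.625000: gamma = (0.207031, -0.082031), gamma' = (-0.937500, 0.937500); Gamma_ppp = 0.051209, Gamma_ppq = 0.000000, Gamma_pqq = -0.257143, Gamma_qpp = 0.000000, Gamma_qpq = 0.041230, Gamma_qqq = 0.000000
  tau = 0.750000: gamma = (0.078125, 0.046875), gamma' = (-1.125000, 1.125000); Gamma_ppp = 0.019501, Gamma_ppq = 0.000000, Gamma_pqq = -0.097567, Gamma_qpp = 0.000000, Gamma_qpq = 0.015615, Gamma_qqq = 0.000000
  tau = 0.875000: gamma = (-0.074219, 0.199219), gamma' = (-1.312500, 1.312500); Gamma_ppp = -0.018529, Gamma_ppq = 0.000000, Gamma_pqq = 0.092697, Gamma_qpp = 0.000000, Gamma_qpq = -0.014836, Gamma_qqq = 0.000000
  tau = 1.000000: gamma = (-0.250000, 0.375000), gamma' = (-1.500000, 1.500000); Gamma_ppp = -0.061538, Gamma_ppq = 0.000000, Gamma_pqq = 0.309615, Gamma_qpp = 0.000000, Gamma_qpq = -0.049689, Gamma_qqq = 0.000000
step 0: V^p = -1.0000, V^q = 0.5000
step 1: k1 = (0.000000, 0.000000), k2 = (0.033689, 0.026826), k3 = (0.034150, 0.026811), k4 = (0.064411, 0.049890); V <- V + (h/6)(k1 + 2k2 + 2k3 + k4): V^p = -0.9917, V^q = 0.5065
step 2: k1 = (0.064371, 0.049891), k2 = (0.086524, 0.065399), k3 = (0.087198, 0.065363), k4 = (0.095526, 0.069296); V <- V + (h/6)(k1 + 2k2 + 2k3 + k4): V^p = -0.9705, V^q = 0.5224
step 3: k1 = (0.095350, 0.069305), k2 = (0.082006, 0.057580), k3 = (0.081572, 0.057588), k4 = (0.038077, 0.026122); V <- V + (h/6)(k1 + 2k2 + 2k3 + k4): V^p = -0.9513, V^q = 0.5360
step 4: k1 = (0.037960, 0.026128), k2 = (-0.042587, -0.028932), k3 = (-0.041505, -0.028994), k4 = (-0.156784, -0.111089); V <- V + (h/6)(k1 + 2k2 + 2k3 + k4): V^p = -0.9633, V^q = 0.5276

Answer: V^p = -0.9633, V^q = 0.5276
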